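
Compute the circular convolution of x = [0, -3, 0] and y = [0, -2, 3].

(x ⊛ y)[n] = Σ(m=0 to 2) x[m] · y[(n-m) mod 3]

Computing each output sample:
(x ⊛ y)[0] = -9
(x ⊛ y)[1] = 0
(x ⊛ y)[2] = 6

x ⊛ y = [-9, 0, 6]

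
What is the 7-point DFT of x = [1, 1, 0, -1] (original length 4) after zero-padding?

Original 4-point DFT: [1, 1-2i, 1, 1+2i]
Zero-padded 7-point DFT provides frequency interpolation.

DFT_7([x, 0, ...]) = [1, 2.5245-0.3479i, 0.1540-1.7568i, 0.3216+0.5410i, 0.3216-0.5410i, 0.1540+1.7568i, 2.5245+0.3479i]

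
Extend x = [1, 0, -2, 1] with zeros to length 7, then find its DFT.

Original 4-point DFT: [0, 3+1i, -2, 3-1i]
Zero-padded 7-point DFT provides frequency interpolation.

DFT_7([x, 0, ...]) = [0, 0.5441+1.5160i, 3.4254-0.0859i, -0.4695-2.5386i, -0.4695+2.5386i, 3.4254+0.0859i, 0.5441-1.5160i]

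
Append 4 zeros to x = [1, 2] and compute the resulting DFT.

Original 2-point DFT: [3, -1]
Zero-padded 6-point DFT provides frequency interpolation.

DFT_6([x, 0, ...]) = [3, 2.0000-1.7321i, -1.7321i, -1, 1.7321i, 2.0000+1.7321i]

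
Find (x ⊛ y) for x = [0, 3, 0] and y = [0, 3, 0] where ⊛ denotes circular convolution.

(x ⊛ y)[n] = Σ(m=0 to 2) x[m] · y[(n-m) mod 3]

Computing each output sample:
(x ⊛ y)[0] = 0
(x ⊛ y)[1] = 0
(x ⊛ y)[2] = 9

x ⊛ y = [0, 0, 9]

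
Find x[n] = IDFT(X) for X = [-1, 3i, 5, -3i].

x[n] = (1/4) Σ(k=0 to 3) X[k] · e^(2πikn/4)

Computing each x[n]:
x[0] = 1
x[1] = -3
x[2] = 1
x[3] = 0

x = [1, -3, 1, 0]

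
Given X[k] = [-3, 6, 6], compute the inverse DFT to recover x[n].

x[n] = (1/3) Σ(k=0 to 2) X[k] · e^(2πikn/3)

Computing each x[n]:
x[0] = 3
x[1] = -3
x[2] = -3

x = [3, -3, -3]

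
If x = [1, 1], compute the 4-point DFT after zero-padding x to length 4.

Original 2-point DFT: [2, 0]
Zero-padded 4-point DFT provides frequency interpolation.

DFT_4([x, 0, ...]) = [2, 1-1i, 0, 1+1i]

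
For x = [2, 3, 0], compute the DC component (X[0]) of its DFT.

X[0] = Σ(n=0 to 2) x[n] · ω_3^0 = Σ x[n]
= (2) + (3) + (0)

X[0] = 5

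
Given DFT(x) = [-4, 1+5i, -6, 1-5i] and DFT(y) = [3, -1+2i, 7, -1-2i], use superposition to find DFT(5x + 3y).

By linearity: DFT(5x + 3y) = 5·DFT(x) + 3·DFT(y)
= 5·[-4, 1+5i, -6, 1-5i] + 3·[3, -1+2i, 7, -1-2i]

Computing element-wise:
Z[0] = 5·(-4) + 3·(3) = -11
Z[1] = 5·(1+5i) + 3·(-1+2i) = 2+31i
Z[2] = 5·(-6) + 3·(7) = -9
Z[3] = 5·(1-5i) + 3·(-1-2i) = 2-31i

DFT(5x + 3y) = 5·X + 3·Y = [-11, 2+31i, -9, 2-31i]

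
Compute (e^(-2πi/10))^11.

Since ω_10^10 = 1, powers reduce modulo 10.
11 mod 10 = 1
So ω_10^11 = ω_10^1 = e^(-2πi·1/10)

ω_10^11 = ω_10^1 = 0.8090-0.5878i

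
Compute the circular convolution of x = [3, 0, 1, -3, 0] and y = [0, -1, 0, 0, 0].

(x ⊛ y)[n] = Σ(m=0 to 4) x[m] · y[(n-m) mod 5]

Computing each output sample:
(x ⊛ y)[0] = 0
(x ⊛ y)[1] = -3
(x ⊛ y)[2] = 0
(x ⊛ y)[3] = -1
(x ⊛ y)[4] = 3

x ⊛ y = [0, -3, 0, -1, 3]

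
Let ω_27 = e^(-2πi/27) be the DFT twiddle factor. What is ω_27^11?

ω_27^11 = e^(-2πi·11/27)
= cos(-2π·11/27) + i·sin(-2π·11/27)
= cos(-22π/27) + i·sin(-22π/27)

ω_27^11 = cos(-22π/27) + i·sin(-22π/27) = -0.8355-0.5495i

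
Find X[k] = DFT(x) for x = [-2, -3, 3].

X[k] = Σ(n=0 to 2) x[n] · ω_3^(nk)
where ω_3 = e^(-2πi/3)

Computing each X[k]:
X[0] = -2
X[1] = -2.0000+5.1962i
X[2] = -2.0000-5.1962i

X = [-2, -2.0000+5.1962i, -2.0000-5.1962i]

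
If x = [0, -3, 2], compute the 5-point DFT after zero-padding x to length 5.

Original 3-point DFT: [-1, 0.5000+4.3301i, 0.5000-4.3301i]
Zero-padded 5-point DFT provides frequency interpolation.

DFT_5([x, 0, ...]) = [-1, -2.5451+1.6776i, 3.0451+3.6655i, 3.0451-3.6655i, -2.5451-1.6776i]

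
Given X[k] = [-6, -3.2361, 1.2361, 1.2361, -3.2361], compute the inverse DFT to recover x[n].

x[n] = (1/5) Σ(k=0 to 4) X[k] · e^(2πikn/5)

Computing each x[n]:
x[0] = -2
x[1] = -2
x[2] = 0
x[3] = 0
x[4] = -2

x = [-2, -2, 0, 0, -2]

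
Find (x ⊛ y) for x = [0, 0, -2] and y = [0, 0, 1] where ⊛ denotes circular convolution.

(x ⊛ y)[n] = Σ(m=0 to 2) x[m] · y[(n-m) mod 3]

Computing each output sample:
(x ⊛ y)[0] = 0
(x ⊛ y)[1] = -2
(x ⊛ y)[2] = 0

x ⊛ y = [0, -2, 0]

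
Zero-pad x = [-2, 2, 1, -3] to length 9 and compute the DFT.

Original 4-point DFT: [-2, -3-5i, 0, -3+5i]
Zero-padded 9-point DFT provides frequency interpolation.

DFT_9([x, 0, ...]) = [-2, 1.2057+0.3277i, -1.0924-4.9097i, -6.5000-0.8660i, -1.6133+2.5568i, -1.6133-2.5568i, -6.5000+0.8660i, -1.0924+4.9097i, 1.2057-0.3277i]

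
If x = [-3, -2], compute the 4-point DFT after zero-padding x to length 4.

Original 2-point DFT: [-5, -1]
Zero-padded 4-point DFT provides frequency interpolation.

DFT_4([x, 0, ...]) = [-5, -3+2i, -1, -3-2i]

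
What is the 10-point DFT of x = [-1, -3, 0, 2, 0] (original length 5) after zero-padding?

Original 5-point DFT: [-2, -3.5451+4.0287i, 2.0451-0.1388i, 2.0451+0.1388i, -3.5451-4.0287i]
Zero-padded 10-point DFT provides frequency interpolation.

DFT_10([x, 0, ...]) = [-2, -4.0451-0.1388i, -3.5451+4.0287i, 1.5451+4.0287i, 2.0451-0.1388i, 0, 2.0451+0.1388i, 1.5451-4.0287i, -3.5451-4.0287i, -4.0451+0.1388i]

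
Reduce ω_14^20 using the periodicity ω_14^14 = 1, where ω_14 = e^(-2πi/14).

Since ω_14^14 = 1, powers reduce modulo 14.
20 mod 14 = 6
So ω_14^20 = ω_14^6 = e^(-2πi·6/14)

ω_14^20 = ω_14^6 = -0.9010-0.4339i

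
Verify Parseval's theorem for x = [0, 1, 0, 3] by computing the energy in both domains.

Time domain:
Σ|x[n]|² = |0|² + |1|² + |0|² + |3|² = 10.0000

Frequency domain:
(1/4)Σ|X[k]|² = (1/4)(|4|² + |2i|² + |-4|² + |-2i|²) = (1/4)·40.0000 = 10.0000

Both sides agree, confirming Parseval's theorem.

Σ|x[n]|² = (1/N)Σ|X[k]|² = 10.0000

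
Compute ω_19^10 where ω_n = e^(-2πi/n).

ω_19^10 = e^(-2πi·10/19)
= cos(-2π·10/19) + i·sin(-2π·10/19)
= cos(-20π/19) + i·sin(-20π/19)

ω_19^10 = cos(-20π/19) + i·sin(-20π/19) = -0.9864+0.1646i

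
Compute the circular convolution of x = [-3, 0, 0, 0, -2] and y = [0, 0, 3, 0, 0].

(x ⊛ y)[n] = Σ(m=0 to 4) x[m] · y[(n-m) mod 5]

Computing each output sample:
(x ⊛ y)[0] = 0
(x ⊛ y)[1] = -6
(x ⊛ y)[2] = -9
(x ⊛ y)[3] = 0
(x ⊛ y)[4] = 0

x ⊛ y = [0, -6, -9, 0, 0]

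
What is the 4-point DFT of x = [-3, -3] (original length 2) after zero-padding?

Original 2-point DFT: [-6, 0]
Zero-padded 4-point DFT provides frequency interpolation.

DFT_4([x, 0, ...]) = [-6, -3+3i, 0, -3-3i]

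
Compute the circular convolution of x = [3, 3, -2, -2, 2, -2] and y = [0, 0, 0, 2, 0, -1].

(x ⊛ y)[n] = Σ(m=0 to 5) x[m] · y[(n-m) mod 6]

Computing each output sample:
(x ⊛ y)[0] = -7
(x ⊛ y)[1] = 6
(x ⊛ y)[2] = -2
(x ⊛ y)[3] = 4
(x ⊛ y)[4] = 8
(x ⊛ y)[5] = -7

x ⊛ y = [-7, 6, -2, 4, 8, -7]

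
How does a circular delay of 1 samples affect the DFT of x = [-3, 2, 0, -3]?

Time shift by 1: X_shifted[k] = ω_4^(1k) · X[k]
Shifted x = [-3, -3, 2, 0]

DFT(x[n-1]) = [-4, -5+3i, 2, -5-3i]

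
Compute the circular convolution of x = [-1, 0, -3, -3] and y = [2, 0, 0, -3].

(x ⊛ y)[n] = Σ(m=0 to 3) x[m] · y[(n-m) mod 4]

Computing each output sample:
(x ⊛ y)[0] = -2
(x ⊛ y)[1] = 9
(x ⊛ y)[2] = 3
(x ⊛ y)[3] = -3

x ⊛ y = [-2, 9, 3, -3]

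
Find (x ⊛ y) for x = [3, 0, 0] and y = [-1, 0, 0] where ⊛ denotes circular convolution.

(x ⊛ y)[n] = Σ(m=0 to 2) x[m] · y[(n-m) mod 3]

Computing each output sample:
(x ⊛ y)[0] = -3
(x ⊛ y)[1] = 0
(x ⊛ y)[2] = 0

x ⊛ y = [-3, 0, 0]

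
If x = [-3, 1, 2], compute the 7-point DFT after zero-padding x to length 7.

Original 3-point DFT: [0, -4.5000+0.8660i, -4.5000-0.8660i]
Zero-padded 7-point DFT provides frequency interpolation.

DFT_7([x, 0, ...]) = [0, -2.8216-2.7317i, -5.0245-0.1072i, -2.6540+1.1298i, -2.6540-1.1298i, -5.0245+0.1072i, -2.8216+2.7317i]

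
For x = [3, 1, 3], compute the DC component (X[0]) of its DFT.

X[0] = Σ(n=0 to 2) x[n] · ω_3^0 = Σ x[n]
= (3) + (1) + (3)

X[0] = 7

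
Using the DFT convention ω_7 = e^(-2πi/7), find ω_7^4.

ω_7^4 = e^(-2πi·4/7)
= cos(-2π·4/7) + i·sin(-2π·4/7)
= cos(-8π/7) + i·sin(-8π/7)

ω_7^4 = cos(-8π/7) + i·sin(-8π/7) = -0.9010+0.4339i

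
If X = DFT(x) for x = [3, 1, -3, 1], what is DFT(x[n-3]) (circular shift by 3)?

Time shift by 3: X_shifted[k] = ω_4^(3k) · X[k]
Shifted x = [1, -3, 1, 3]

DFT(x[n-3]) = [2, 6i, 2, -6i]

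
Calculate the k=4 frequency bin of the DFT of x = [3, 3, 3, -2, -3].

X[4] = Σ(n=0 to 4) x[n] · ω_5^(4n) where ω_5 = e^(-2πi/5)
= (3)·ω_5^0 + (3)·ω_5^4 + (3)·ω_5^8 + (-2)·ω_5^12 + (-3)·ω_5^16

X[4] = 2.1910+8.6453i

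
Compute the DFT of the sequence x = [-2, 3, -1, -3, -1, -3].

X[k] = Σ(n=0 to 5) x[n] · ω_6^(nk)
where ω_6 = e^(-2πi/6)

Computing each X[k]:
X[0] = -7
X[1] = 2.0000-5.1962i
X[2] = -4.0000-5.1962i
X[3] = -1
X[4] = -4.0000+5.1962i
X[5] = 2.0000+5.1962i

X = [-7, 2.0000-5.1962i, -4.0000-5.1962i, -1, -4.0000+5.1962i, 2.0000+5.1962i]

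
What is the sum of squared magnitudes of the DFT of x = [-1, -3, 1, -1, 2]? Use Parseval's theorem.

Parseval: Σ|x[n]|² = (1/N)Σ|X[k]|², so Σ|X[k]|² = N·Σ|x[n]|² = 5·16.0000

Σ|X[k]|² = N·Σ|x[n]|² = 5·16.0000 = 80.0000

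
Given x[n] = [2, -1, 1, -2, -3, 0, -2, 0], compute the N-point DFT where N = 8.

X[k] = Σ(n=0 to 7) x[n] · ω_8^(nk)
where ω_8 = e^(-2πi/8)

Computing each X[k]:
X[0] = -5
X[1] = 5.7071-0.8787i
X[2] = -1i
X[3] = 4.2929+5.1213i
X[4] = 1
X[5] = 4.2929-5.1213i
X[6] = 1i
X[7] = 5.7071+0.8787i

X = [-5, 5.7071-0.8787i, -1i, 4.2929+5.1213i, 1, 4.2929-5.1213i, 1i, 5.7071+0.8787i]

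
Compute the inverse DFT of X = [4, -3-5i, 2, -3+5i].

x[n] = (1/4) Σ(k=0 to 3) X[k] · e^(2πikn/4)

Computing each x[n]:
x[0] = 0
x[1] = 3
x[2] = 3
x[3] = -2

x = [0, 3, 3, -2]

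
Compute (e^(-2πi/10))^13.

Since ω_10^10 = 1, powers reduce modulo 10.
13 mod 10 = 3
So ω_10^13 = ω_10^3 = e^(-2πi·3/10)

ω_10^13 = ω_10^3 = -0.3090-0.9511i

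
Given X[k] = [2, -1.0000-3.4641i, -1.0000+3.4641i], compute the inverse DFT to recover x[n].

x[n] = (1/3) Σ(k=0 to 2) X[k] · e^(2πikn/3)

Computing each x[n]:
x[0] = 0
x[1] = 3
x[2] = -1

x = [0, 3, -1]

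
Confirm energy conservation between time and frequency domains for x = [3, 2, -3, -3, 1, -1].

Time domain:
Σ|x[n]|² = |3|² + |2|² + |-3|² + |-3|² + |1|² + |-1|² = 33.0000

Frequency domain:
(1/6)Σ|X[k]|² = (1/6)(|-1|² + |7.5000+0.8660i|² + |0.5000-6.0622i|² + |3|² + |0.5000+6.0622i|² + |7.5000-0.8660i|²) = (1/6)·198.0000 = 33.0000

Both sides agree, confirming Parseval's theorem.

Σ|x[n]|² = (1/N)Σ|X[k]|² = 33.0000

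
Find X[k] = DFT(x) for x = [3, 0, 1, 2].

X[k] = Σ(n=0 to 3) x[n] · ω_4^(nk)
where ω_4 = e^(-2πi/4)

Computing each X[k]:
X[0] = 6
X[1] = 2+2i
X[2] = 2
X[3] = 2-2i

X = [6, 2+2i, 2, 2-2i]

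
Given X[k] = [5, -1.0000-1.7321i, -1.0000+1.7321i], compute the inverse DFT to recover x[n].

x[n] = (1/3) Σ(k=0 to 2) X[k] · e^(2πikn/3)

Computing each x[n]:
x[0] = 1
x[1] = 3
x[2] = 1

x = [1, 3, 1]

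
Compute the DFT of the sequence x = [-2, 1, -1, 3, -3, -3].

X[k] = Σ(n=0 to 5) x[n] · ω_6^(nk)
where ω_6 = e^(-2πi/6)

Computing each X[k]:
X[0] = -5
X[1] = -4.0000-5.1962i
X[2] = 4.0000-1.7321i
X[3] = -7
X[4] = 4.0000+1.7321i
X[5] = -4.0000+5.1962i

X = [-5, -4.0000-5.1962i, 4.0000-1.7321i, -7, 4.0000+1.7321i, -4.0000+5.1962i]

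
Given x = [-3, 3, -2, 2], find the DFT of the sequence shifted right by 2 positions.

Time shift by 2: X_shifted[k] = ω_4^(2k) · X[k]
Shifted x = [-2, 2, -3, 3]

DFT(x[n-2]) = [0, 1+1i, -10, 1-1i]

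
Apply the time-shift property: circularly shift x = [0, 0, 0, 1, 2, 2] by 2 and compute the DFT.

Time shift by 2: X_shifted[k] = ω_6^(2k) · X[k]
Shifted x = [2, 2, 0, 0, 0, 1]

DFT(x[n-2]) = [5, 3.5000-0.8660i, 0.5000-0.8660i, -1, 0.5000+0.8660i, 3.5000+0.8660i]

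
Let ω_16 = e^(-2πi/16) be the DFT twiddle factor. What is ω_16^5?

ω_16^5 = e^(-2πi·5/16)
= cos(-2π·5/16) + i·sin(-2π·5/16)
= cos(-10π/16) + i·sin(-10π/16)

ω_16^5 = cos(-10π/16) + i·sin(-10π/16) = -0.3827-0.9239i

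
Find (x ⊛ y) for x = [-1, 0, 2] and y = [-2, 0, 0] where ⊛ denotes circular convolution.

(x ⊛ y)[n] = Σ(m=0 to 2) x[m] · y[(n-m) mod 3]

Computing each output sample:
(x ⊛ y)[0] = 2
(x ⊛ y)[1] = 0
(x ⊛ y)[2] = -4

x ⊛ y = [2, 0, -4]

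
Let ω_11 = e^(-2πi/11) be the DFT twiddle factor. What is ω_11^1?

ω_11^1 = e^(-2πi·1/11)
= cos(-2π·1/11) + i·sin(-2π·1/11)
= cos(-2π/11) + i·sin(-2π/11)

ω_11^1 = cos(-2π/11) + i·sin(-2π/11) = 0.8413-0.5406i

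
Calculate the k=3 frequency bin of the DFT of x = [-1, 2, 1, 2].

X[3] = Σ(n=0 to 3) x[n] · ω_4^(3n) where ω_4 = e^(-2πi/4)
= (-1)·ω_4^0 + (2)·ω_4^3 + (1)·ω_4^6 + (2)·ω_4^9

X[3] = -2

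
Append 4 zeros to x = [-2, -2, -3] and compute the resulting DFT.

Original 3-point DFT: [-7, 0.5000-0.8660i, 0.5000+0.8660i]
Zero-padded 7-point DFT provides frequency interpolation.

DFT_7([x, 0, ...]) = [-7, -2.5794+4.4884i, 1.1479+0.6482i, -2.0685-1.4777i, -2.0685+1.4777i, 1.1479-0.6482i, -2.5794-4.4884i]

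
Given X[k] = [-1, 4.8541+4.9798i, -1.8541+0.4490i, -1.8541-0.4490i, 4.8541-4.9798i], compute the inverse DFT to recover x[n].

x[n] = (1/5) Σ(k=0 to 4) X[k] · e^(2πikn/5)

Computing each x[n]:
x[0] = 1
x[1] = -1
x[2] = -3
x[3] = -1
x[4] = 3

x = [1, -1, -3, -1, 3]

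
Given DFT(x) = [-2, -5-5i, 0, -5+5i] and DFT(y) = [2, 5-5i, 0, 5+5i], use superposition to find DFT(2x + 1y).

By linearity: DFT(2x + 1y) = 2·DFT(x) + 1·DFT(y)
= 2·[-2, -5-5i, 0, -5+5i] + 1·[2, 5-5i, 0, 5+5i]

Computing element-wise:
Z[0] = 2·(-2) + 1·(2) = -2
Z[1] = 2·(-5-5i) + 1·(5-5i) = -5-15i
Z[2] = 2·(0) + 1·(0) = 0
Z[3] = 2·(-5+5i) + 1·(5+5i) = -5+15i

DFT(2x + 1y) = 2·X + 1·Y = [-2, -5-15i, 0, -5+15i]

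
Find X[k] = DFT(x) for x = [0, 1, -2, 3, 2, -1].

X[k] = Σ(n=0 to 5) x[n] · ω_6^(nk)
where ω_6 = e^(-2πi/6)

Computing each X[k]:
X[0] = 3
X[1] = -3.0000+1.7321i
X[2] = 3.0000-5.1962i
X[3] = -3
X[4] = 3.0000+5.1962i
X[5] = -3.0000-1.7321i

X = [3, -3.0000+1.7321i, 3.0000-5.1962i, -3, 3.0000+5.1962i, -3.0000-1.7321i]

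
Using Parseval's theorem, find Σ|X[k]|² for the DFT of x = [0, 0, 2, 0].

Parseval: Σ|x[n]|² = (1/N)Σ|X[k]|², so Σ|X[k]|² = N·Σ|x[n]|² = 4·4.0000

Σ|X[k]|² = N·Σ|x[n]|² = 4·4.0000 = 16.0000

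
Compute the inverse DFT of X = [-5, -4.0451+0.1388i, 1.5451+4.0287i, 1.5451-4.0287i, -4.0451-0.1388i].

x[n] = (1/5) Σ(k=0 to 4) X[k] · e^(2πikn/5)

Computing each x[n]:
x[0] = -2
x[1] = -3
x[2] = 2
x[3] = -1
x[4] = -1

x = [-2, -3, 2, -1, -1]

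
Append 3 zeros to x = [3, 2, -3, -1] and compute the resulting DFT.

Original 4-point DFT: [1, 6-3i, -1, 6+3i]
Zero-padded 7-point DFT provides frequency interpolation.

DFT_7([x, 0, ...]) = [1, 5.8155+1.7950i, 4.6344-4.0333i, -0.4499-2.2383i, -0.4499+2.2383i, 4.6344+4.0333i, 5.8155-1.7950i]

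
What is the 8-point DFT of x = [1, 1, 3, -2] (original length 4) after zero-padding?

Original 4-point DFT: [3, -2-3i, 5, -2+3i]
Zero-padded 8-point DFT provides frequency interpolation.

DFT_8([x, 0, ...]) = [3, 3.1213-2.2929i, -2-3i, -1.1213+3.7071i, 5, -1.1213-3.7071i, -2+3i, 3.1213+2.2929i]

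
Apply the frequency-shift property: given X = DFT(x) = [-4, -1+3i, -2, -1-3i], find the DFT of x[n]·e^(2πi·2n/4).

Modulation property: DFT(ω_4^(-2n)·x[n]) = X[(k-2) mod 4], so circularly shift X by 2 positions.

X[k-2] = [-2, -1-3i, -4, -1+3i]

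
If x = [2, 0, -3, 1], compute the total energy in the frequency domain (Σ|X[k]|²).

Parseval: Σ|x[n]|² = (1/N)Σ|X[k]|², so Σ|X[k]|² = N·Σ|x[n]|² = 4·14.0000

Σ|X[k]|² = N·Σ|x[n]|² = 4·14.0000 = 56.0000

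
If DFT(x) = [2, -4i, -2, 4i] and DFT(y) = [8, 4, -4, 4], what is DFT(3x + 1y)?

By linearity: DFT(3x + 1y) = 3·DFT(x) + 1·DFT(y)
= 3·[2, -4i, -2, 4i] + 1·[8, 4, -4, 4]

Computing element-wise:
Z[0] = 3·(2) + 1·(8) = 14
Z[1] = 3·(-4i) + 1·(4) = 4-12i
Z[2] = 3·(-2) + 1·(-4) = -10
Z[3] = 3·(4i) + 1·(4) = 4+12i

DFT(3x + 1y) = 3·X + 1·Y = [14, 4-12i, -10, 4+12i]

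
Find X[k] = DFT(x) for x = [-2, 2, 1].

X[k] = Σ(n=0 to 2) x[n] · ω_3^(nk)
where ω_3 = e^(-2πi/3)

Computing each X[k]:
X[0] = 1
X[1] = -3.5000-0.8660i
X[2] = -3.5000+0.8660i

X = [1, -3.5000-0.8660i, -3.5000+0.8660i]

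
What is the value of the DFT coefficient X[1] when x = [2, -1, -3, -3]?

X[1] = Σ(n=0 to 3) x[n] · ω_4^(1n) where ω_4 = e^(-2πi/4)
= (2)·ω_4^0 + (-1)·ω_4^1 + (-3)·ω_4^2 + (-3)·ω_4^3

X[1] = 5-2i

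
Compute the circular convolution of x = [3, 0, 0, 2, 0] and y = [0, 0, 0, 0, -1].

(x ⊛ y)[n] = Σ(m=0 to 4) x[m] · y[(n-m) mod 5]

Computing each output sample:
(x ⊛ y)[0] = 0
(x ⊛ y)[1] = 0
(x ⊛ y)[2] = -2
(x ⊛ y)[3] = 0
(x ⊛ y)[4] = -3

x ⊛ y = [0, 0, -2, 0, -3]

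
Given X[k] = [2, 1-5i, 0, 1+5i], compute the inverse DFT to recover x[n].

x[n] = (1/4) Σ(k=0 to 3) X[k] · e^(2πikn/4)

Computing each x[n]:
x[0] = 1
x[1] = 3
x[2] = 0
x[3] = -2

x = [1, 3, 0, -2]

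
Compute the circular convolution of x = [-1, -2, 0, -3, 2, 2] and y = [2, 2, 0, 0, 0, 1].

(x ⊛ y)[n] = Σ(m=0 to 5) x[m] · y[(n-m) mod 6]

Computing each output sample:
(x ⊛ y)[0] = 0
(x ⊛ y)[1] = -6
(x ⊛ y)[2] = -7
(x ⊛ y)[3] = -4
(x ⊛ y)[4] = 0
(x ⊛ y)[5] = 7

x ⊛ y = [0, -6, -7, -4, 0, 7]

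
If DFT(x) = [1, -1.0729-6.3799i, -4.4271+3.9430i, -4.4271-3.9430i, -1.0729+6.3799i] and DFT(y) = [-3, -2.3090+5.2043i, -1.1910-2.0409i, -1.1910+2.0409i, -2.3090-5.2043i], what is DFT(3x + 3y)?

By linearity: DFT(3x + 3y) = 3·DFT(x) + 3·DFT(y)
= 3·[1, -1.0729-6.3799i, -4.4271+3.9430i, -4.4271-3.9430i, -1.0729+6.3799i] + 3·[-3, -2.3090+5.2043i, -1.1910-2.0409i, -1.1910+2.0409i, -2.3090-5.2043i]

Computing element-wise:
Z[0] = 3·(1) + 3·(-3) = -6
Z[1] = 3·(-1.0729-6.3799i) + 3·(-2.3090+5.2043i) = -10.1457-3.5268i
Z[2] = 3·(-4.4271+3.9430i) + 3·(-1.1910-2.0409i) = -16.8543+5.7063i
Z[3] = 3·(-4.4271-3.9430i) + 3·(-1.1910+2.0409i) = -16.8543-5.7063i
Z[4] = 3·(-1.0729+6.3799i) + 3·(-2.3090-5.2043i) = -10.1457+3.5268i

DFT(3x + 3y) = 3·X + 3·Y = [-6, -10.1457-3.5268i, -16.8543+5.7063i, -16.8543-5.7063i, -10.1457+3.5268i]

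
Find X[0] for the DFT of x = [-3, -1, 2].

X[0] = Σ(n=0 to 2) x[n] · ω_3^0 = Σ x[n]
= (-3) + (-1) + (2)

X[0] = -2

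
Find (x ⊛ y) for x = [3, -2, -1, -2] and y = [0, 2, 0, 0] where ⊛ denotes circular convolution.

(x ⊛ y)[n] = Σ(m=0 to 3) x[m] · y[(n-m) mod 4]

Computing each output sample:
(x ⊛ y)[0] = -4
(x ⊛ y)[1] = 6
(x ⊛ y)[2] = -4
(x ⊛ y)[3] = -2

x ⊛ y = [-4, 6, -4, -2]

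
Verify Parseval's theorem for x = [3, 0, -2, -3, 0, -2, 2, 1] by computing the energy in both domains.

Time domain:
Σ|x[n]|² = |3|² + |0|² + |-2|² + |-3|² + |0|² + |-2|² + |2|² + |1|² = 31.0000

Frequency domain:
(1/8)Σ|X[k]|² = (1/8)(|-1|² + |7.2426+5.4142i|² + |3|² + |-1.2426-2.5858i|² + |7|² + |-1.2426+2.5858i|² + |3|² + |7.2426-5.4142i|²) = (1/8)·248.0000 = 31.0000

Both sides agree, confirming Parseval's theorem.

Σ|x[n]|² = (1/N)Σ|X[k]|² = 31.0000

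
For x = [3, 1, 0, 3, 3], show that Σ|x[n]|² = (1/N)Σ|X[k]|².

Time domain:
Σ|x[n]|² = |3|² + |1|² + |0|² + |3|² + |3|² = 28.0000

Frequency domain:
(1/5)Σ|X[k]|² = (1/5)(|10|² + |1.8090+3.6655i|² + |0.6910-1.6776i|² + |0.6910+1.6776i|² + |1.8090-3.6655i|²) = (1/5)·140.0000 = 28.0000

Both sides agree, confirming Parseval's theorem.

Σ|x[n]|² = (1/N)Σ|X[k]|² = 28.0000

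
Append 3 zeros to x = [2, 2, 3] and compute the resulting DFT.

Original 3-point DFT: [7, -0.5000+0.8660i, -0.5000-0.8660i]
Zero-padded 6-point DFT provides frequency interpolation.

DFT_6([x, 0, ...]) = [7, 1.5000-4.3301i, -0.5000+0.8660i, 3, -0.5000-0.8660i, 1.5000+4.3301i]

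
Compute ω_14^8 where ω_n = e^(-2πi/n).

ω_14^8 = e^(-2πi·8/14)
= cos(-2π·8/14) + i·sin(-2π·8/14)
= cos(-16π/14) + i·sin(-16π/14)

ω_14^8 = cos(-16π/14) + i·sin(-16π/14) = -0.9010+0.4339i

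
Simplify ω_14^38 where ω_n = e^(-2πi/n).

Since ω_14^14 = 1, powers reduce modulo 14.
38 mod 14 = 10
So ω_14^38 = ω_14^10 = e^(-2πi·10/14)

ω_14^38 = ω_14^10 = -0.2225+0.9749i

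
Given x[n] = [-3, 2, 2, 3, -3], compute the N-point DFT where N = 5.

X[k] = Σ(n=0 to 4) x[n] · ω_5^(nk)
where ω_5 = e^(-2πi/5)

Computing each X[k]:
X[0] = 1
X[1] = -7.3541-4.1675i
X[2] = -0.6459-3.8900i
X[3] = -0.6459+3.8900i
X[4] = -7.3541+4.1675i

X = [1, -7.3541-4.1675i, -0.6459-3.8900i, -0.6459+3.8900i, -7.3541+4.1675i]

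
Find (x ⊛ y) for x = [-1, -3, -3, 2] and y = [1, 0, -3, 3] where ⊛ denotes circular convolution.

(x ⊛ y)[n] = Σ(m=0 to 3) x[m] · y[(n-m) mod 4]

Computing each output sample:
(x ⊛ y)[0] = -1
(x ⊛ y)[1] = -18
(x ⊛ y)[2] = 6
(x ⊛ y)[3] = 8

x ⊛ y = [-1, -18, 6, 8]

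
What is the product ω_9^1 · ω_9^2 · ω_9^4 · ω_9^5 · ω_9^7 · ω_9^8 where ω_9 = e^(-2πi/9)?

The primitive 9th roots of unity are ω_9^k for k coprime to 9: k ∈ {1, 2, 4, 5, 7, 8}
Their product equals the constant term of the cyclotomic polynomial Φ_9(x) up to sign.
For n ≥ 3, the product of all primitive nth roots of unity is 1. (For n=1 it is 1; for n=2 it is -1.)

1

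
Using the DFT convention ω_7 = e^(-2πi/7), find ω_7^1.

ω_7^1 = e^(-2πi·1/7)
= cos(-2π·1/7) + i·sin(-2π·1/7)
= cos(-2π/7) + i·sin(-2π/7)

ω_7^1 = cos(-2π/7) + i·sin(-2π/7) = 0.6235-0.7818i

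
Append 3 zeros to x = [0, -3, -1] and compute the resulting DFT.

Original 3-point DFT: [-4, 2.0000+1.7321i, 2.0000-1.7321i]
Zero-padded 6-point DFT provides frequency interpolation.

DFT_6([x, 0, ...]) = [-4, -1.0000+3.4641i, 2.0000+1.7321i, 2, 2.0000-1.7321i, -1.0000-3.4641i]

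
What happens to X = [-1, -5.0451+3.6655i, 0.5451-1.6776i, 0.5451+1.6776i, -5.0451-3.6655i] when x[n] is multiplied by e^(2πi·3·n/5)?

Modulation property: DFT(ω_5^(-3n)·x[n]) = X[(k-3) mod 5], so circularly shift X by 3 positions.

X[k-3] = [0.5451-1.6776i, 0.5451+1.6776i, -5.0451-3.6655i, -1, -5.0451+3.6655i]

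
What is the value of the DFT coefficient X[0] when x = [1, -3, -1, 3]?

X[0] = Σ(n=0 to 3) x[n] · ω_4^0 = Σ x[n]
= (1) + (-3) + (-1) + (3)

X[0] = 0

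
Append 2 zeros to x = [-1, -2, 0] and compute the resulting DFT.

Original 3-point DFT: [-3, 1.7321i, -1.7321i]
Zero-padded 5-point DFT provides frequency interpolation.

DFT_5([x, 0, ...]) = [-3, -1.6180+1.9021i, 0.6180+1.1756i, 0.6180-1.1756i, -1.6180-1.9021i]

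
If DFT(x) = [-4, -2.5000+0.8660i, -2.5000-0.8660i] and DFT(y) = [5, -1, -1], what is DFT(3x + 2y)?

By linearity: DFT(3x + 2y) = 3·DFT(x) + 2·DFT(y)
= 3·[-4, -2.5000+0.8660i, -2.5000-0.8660i] + 2·[5, -1, -1]

Computing element-wise:
Z[0] = 3·(-4) + 2·(5) = -2
Z[1] = 3·(-2.5000+0.8660i) + 2·(-1) = -9.5000+2.5980i
Z[2] = 3·(-2.5000-0.8660i) + 2·(-1) = -9.5000-2.5980i

DFT(3x + 2y) = 3·X + 2·Y = [-2, -9.5000+2.5980i, -9.5000-2.5980i]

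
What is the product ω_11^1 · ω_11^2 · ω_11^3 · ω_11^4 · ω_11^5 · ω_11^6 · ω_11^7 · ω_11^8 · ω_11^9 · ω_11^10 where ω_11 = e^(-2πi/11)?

The primitive 11th roots of unity are ω_11^k for k coprime to 11: k ∈ {1, 2, 3, 4, 5, 6, 7, 8, 9, 10}
Their product equals the constant term of the cyclotomic polynomial Φ_11(x) up to sign.
For n ≥ 3, the product of all primitive nth roots of unity is 1. (For n=1 it is 1; for n=2 it is -1.)

1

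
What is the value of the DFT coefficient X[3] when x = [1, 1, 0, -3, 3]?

X[3] = Σ(n=0 to 4) x[n] · ω_5^(3n) where ω_5 = e^(-2πi/5)
= (1)·ω_5^0 + (1)·ω_5^3 + (0)·ω_5^6 + (-3)·ω_5^9 + (3)·ω_5^12

X[3] = -3.1631-4.0287i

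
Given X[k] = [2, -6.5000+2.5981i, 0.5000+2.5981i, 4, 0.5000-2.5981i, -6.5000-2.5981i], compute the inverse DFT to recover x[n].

x[n] = (1/6) Σ(k=0 to 5) X[k] · e^(2πikn/6)

Computing each x[n]:
x[0] = -1
x[1] = -3
x[2] = 2
x[3] = 2
x[4] = 2
x[5] = 0

x = [-1, -3, 2, 2, 2, 0]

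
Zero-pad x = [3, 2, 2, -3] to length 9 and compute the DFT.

Original 4-point DFT: [4, 1-5i, 6, 1+5i]
Zero-padded 9-point DFT provides frequency interpolation.

DFT_9([x, 0, ...]) = [4, 6.3794-0.6571i, 2.9679-5.2517i, -2, 4.1527+3.1996i, 4.1527-3.1996i, -2, 2.9679+5.2517i, 6.3794+0.6571i]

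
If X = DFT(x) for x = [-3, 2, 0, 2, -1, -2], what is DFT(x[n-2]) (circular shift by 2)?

Time shift by 2: X_shifted[k] = ω_6^(2k) · X[k]
Shifted x = [-1, -2, -3, 2, 0, 2]

DFT(x[n-2]) = [-2, -1.5000+6.0622i, 2.5000+0.8660i, -6, 2.5000-0.8660i, -1.5000-6.0622i]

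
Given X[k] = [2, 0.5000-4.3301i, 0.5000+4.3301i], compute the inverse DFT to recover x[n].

x[n] = (1/3) Σ(k=0 to 2) X[k] · e^(2πikn/3)

Computing each x[n]:
x[0] = 1
x[1] = 3
x[2] = -2

x = [1, 3, -2]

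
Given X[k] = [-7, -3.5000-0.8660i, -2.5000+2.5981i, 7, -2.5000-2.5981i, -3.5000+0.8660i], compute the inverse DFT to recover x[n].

x[n] = (1/6) Σ(k=0 to 5) X[k] · e^(2πikn/6)

Computing each x[n]:
x[0] = -2
x[1] = -3
x[2] = 2
x[3] = -2
x[4] = 0
x[5] = -2

x = [-2, -3, 2, -2, 0, -2]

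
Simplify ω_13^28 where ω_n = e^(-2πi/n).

Since ω_13^13 = 1, powers reduce modulo 13.
28 mod 13 = 2
So ω_13^28 = ω_13^2 = e^(-2πi·2/13)

ω_13^28 = ω_13^2 = 0.5681-0.8230i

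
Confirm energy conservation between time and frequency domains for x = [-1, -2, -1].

Time domain:
Σ|x[n]|² = |-1|² + |-2|² + |-1|² = 6.0000

Frequency domain:
(1/3)Σ|X[k]|² = (1/3)(|-4|² + |0.5000+0.8660i|² + |0.5000-0.8660i|²) = (1/3)·18.0000 = 6.0000

Both sides agree, confirming Parseval's theorem.

Σ|x[n]|² = (1/N)Σ|X[k]|² = 6.0000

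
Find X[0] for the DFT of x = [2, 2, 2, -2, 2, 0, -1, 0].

X[0] = Σ(n=0 to 7) x[n] · ω_8^0 = Σ x[n]
= (2) + (2) + (2) + (-2) + (2) + (0) + (-1) + (0)

X[0] = 5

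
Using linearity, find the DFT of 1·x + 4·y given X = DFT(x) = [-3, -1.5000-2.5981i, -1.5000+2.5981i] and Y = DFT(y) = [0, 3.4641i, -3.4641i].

By linearity: DFT(1x + 4y) = 1·DFT(x) + 4·DFT(y)
= 1·[-3, -1.5000-2.5981i, -1.5000+2.5981i] + 4·[0, 3.4641i, -3.4641i]

Computing element-wise:
Z[0] = 1·(-3) + 4·(0) = -3
Z[1] = 1·(-1.5000-2.5981i) + 4·(3.4641i) = -1.5000+11.2583i
Z[2] = 1·(-1.5000+2.5981i) + 4·(-3.4641i) = -1.5000-11.2583i

DFT(1x + 4y) = 1·X + 4·Y = [-3, -1.5000+11.2583i, -1.5000-11.2583i]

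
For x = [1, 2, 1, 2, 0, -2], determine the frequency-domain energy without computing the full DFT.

Parseval: Σ|x[n]|² = (1/N)Σ|X[k]|², so Σ|X[k]|² = N·Σ|x[n]|² = 6·14.0000

Σ|X[k]|² = N·Σ|x[n]|² = 6·14.0000 = 84.0000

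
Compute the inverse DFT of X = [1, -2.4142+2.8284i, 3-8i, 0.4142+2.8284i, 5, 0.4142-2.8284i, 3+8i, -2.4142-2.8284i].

x[n] = (1/8) Σ(k=0 to 7) X[k] · e^(2πikn/8)

Computing each x[n]:
x[0] = 1
x[1] = 0
x[2] = 0
x[3] = -3
x[4] = 2
x[5] = 3
x[6] = 0
x[7] = -2

x = [1, 0, 0, -3, 2, 3, 0, -2]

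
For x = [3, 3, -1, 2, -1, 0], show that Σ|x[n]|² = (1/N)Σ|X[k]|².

Time domain:
Σ|x[n]|² = |3|² + |3|² + |-1|² + |2|² + |-1|² + |0|² = 24.0000

Frequency domain:
(1/6)Σ|X[k]|² = (1/6)(|6|² + |3.5000-2.5981i|² + |4.5000-2.5981i|² + |-4|² + |4.5000+2.5981i|² + |3.5000+2.5981i|²) = (1/6)·144.0000 = 24.0000

Both sides agree, confirming Parseval's theorem.

Σ|x[n]|² = (1/N)Σ|X[k]|² = 24.0000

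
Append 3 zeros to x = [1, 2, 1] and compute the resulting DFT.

Original 3-point DFT: [4, -0.5000-0.8660i, -0.5000+0.8660i]
Zero-padded 6-point DFT provides frequency interpolation.

DFT_6([x, 0, ...]) = [4, 1.5000-2.5981i, -0.5000-0.8660i, 0, -0.5000+0.8660i, 1.5000+2.5981i]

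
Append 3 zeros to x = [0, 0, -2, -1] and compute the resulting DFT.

Original 4-point DFT: [-3, 2-1i, -1, 2+1i]
Zero-padded 7-point DFT provides frequency interpolation.

DFT_7([x, 0, ...]) = [-3, 1.3460+2.3837i, 1.1784-1.6496i, -1.0245-0.5887i, -1.0245+0.5887i, 1.1784+1.6496i, 1.3460-2.3837i]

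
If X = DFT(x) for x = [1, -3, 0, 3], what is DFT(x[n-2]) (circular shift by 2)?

Time shift by 2: X_shifted[k] = ω_4^(2k) · X[k]
Shifted x = [0, 3, 1, -3]

DFT(x[n-2]) = [1, -1-6i, 1, -1+6i]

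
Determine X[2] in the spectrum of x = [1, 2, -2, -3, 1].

X[2] = Σ(n=0 to 4) x[n] · ω_5^(2n) where ω_5 = e^(-2πi/5)
= (1)·ω_5^0 + (2)·ω_5^2 + (-2)·ω_5^4 + (-3)·ω_5^6 + (1)·ω_5^8

X[2] = -2.9721+0.3633i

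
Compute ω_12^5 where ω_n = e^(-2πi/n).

ω_12^5 = e^(-2πi·5/12)
= cos(-2π·5/12) + i·sin(-2π·5/12)
= cos(-10π/12) + i·sin(-10π/12)

ω_12^5 = cos(-10π/12) + i·sin(-10π/12) = -0.8660-0.5000i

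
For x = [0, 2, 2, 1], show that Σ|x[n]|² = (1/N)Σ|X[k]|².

Time domain:
Σ|x[n]|² = |0|² + |2|² + |2|² + |1|² = 9.0000

Frequency domain:
(1/4)Σ|X[k]|² = (1/4)(|5|² + |-2-1i|² + |-1|² + |-2+1i|²) = (1/4)·36.0000 = 9.0000

Both sides agree, confirming Parseval's theorem.

Σ|x[n]|² = (1/N)Σ|X[k]|² = 9.0000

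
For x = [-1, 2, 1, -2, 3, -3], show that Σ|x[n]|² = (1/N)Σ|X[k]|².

Time domain:
Σ|x[n]|² = |-1|² + |2|² + |1|² + |-2|² + |3|² + |-3|² = 28.0000

Frequency domain:
(1/6)Σ|X[k]|² = (1/6)(|0|² + |-1.5000-2.5981i|² + |-4.5000-6.0622i|² + |6|² + |-4.5000+6.0622i|² + |-1.5000+2.5981i|²) = (1/6)·168.0000 = 28.0000

Both sides agree, confirming Parseval's theorem.

Σ|x[n]|² = (1/N)Σ|X[k]|² = 28.0000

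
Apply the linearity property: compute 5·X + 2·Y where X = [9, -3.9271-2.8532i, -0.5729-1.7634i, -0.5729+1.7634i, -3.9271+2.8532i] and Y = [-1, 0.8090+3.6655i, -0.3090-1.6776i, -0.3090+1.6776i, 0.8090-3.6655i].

By linearity: DFT(5x + 2y) = 5·DFT(x) + 2·DFT(y)
= 5·[9, -3.9271-2.8532i, -0.5729-1.7634i, -0.5729+1.7634i, -3.9271+2.8532i] + 2·[-1, 0.8090+3.6655i, -0.3090-1.6776i, -0.3090+1.6776i, 0.8090-3.6655i]

Computing element-wise:
Z[0] = 5·(9) + 2·(-1) = 43
Z[1] = 5·(-3.9271-2.8532i) + 2·(0.8090+3.6655i) = -18.0175-6.9350i
Z[2] = 5·(-0.5729-1.7634i) + 2·(-0.3090-1.6776i) = -3.4825-12.1722i
Z[3] = 5·(-0.5729+1.7634i) + 2·(-0.3090+1.6776i) = -3.4825+12.1722i
Z[4] = 5·(-3.9271+2.8532i) + 2·(0.8090-3.6655i) = -18.0175+6.9350i

DFT(5x + 2y) = 5·X + 2·Y = [43, -18.0175-6.9350i, -3.4825-12.1722i, -3.4825+12.1722i, -18.0175+6.9350i]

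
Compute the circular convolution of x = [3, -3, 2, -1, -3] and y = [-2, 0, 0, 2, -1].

(x ⊛ y)[n] = Σ(m=0 to 4) x[m] · y[(n-m) mod 5]

Computing each output sample:
(x ⊛ y)[0] = 1
(x ⊛ y)[1] = 2
(x ⊛ y)[2] = -9
(x ⊛ y)[3] = 11
(x ⊛ y)[4] = -3

x ⊛ y = [1, 2, -9, 11, -3]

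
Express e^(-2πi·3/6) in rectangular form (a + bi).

ω_6^3 = e^(-2πi·3/6)
= cos(-2π·3/6) + i·sin(-2π·3/6)
= cos(-6π/6) + i·sin(-6π/6)

ω_6^3 = cos(-6π/6) + i·sin(-6π/6) = -1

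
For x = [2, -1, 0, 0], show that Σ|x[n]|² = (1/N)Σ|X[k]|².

Time domain:
Σ|x[n]|² = |2|² + |-1|² + |0|² + |0|² = 5.0000

Frequency domain:
(1/4)Σ|X[k]|² = (1/4)(|1|² + |2+1i|² + |3|² + |2-1i|²) = (1/4)·20.0000 = 5.0000

Both sides agree, confirming Parseval's theorem.

Σ|x[n]|² = (1/N)Σ|X[k]|² = 5.0000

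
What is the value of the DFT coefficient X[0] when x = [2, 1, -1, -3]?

X[0] = Σ(n=0 to 3) x[n] · ω_4^0 = Σ x[n]
= (2) + (1) + (-1) + (-3)

X[0] = -1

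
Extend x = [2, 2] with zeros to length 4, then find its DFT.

Original 2-point DFT: [4, 0]
Zero-padded 4-point DFT provides frequency interpolation.

DFT_4([x, 0, ...]) = [4, 2-2i, 0, 2+2i]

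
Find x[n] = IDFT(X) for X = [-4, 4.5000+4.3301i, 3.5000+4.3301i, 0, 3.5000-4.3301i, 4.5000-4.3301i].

x[n] = (1/6) Σ(k=0 to 5) X[k] · e^(2πikn/6)

Computing each x[n]:
x[0] = 2
x[1] = -3
x[2] = -2
x[3] = -1
x[4] = -2
x[5] = 2

x = [2, -3, -2, -1, -2, 2]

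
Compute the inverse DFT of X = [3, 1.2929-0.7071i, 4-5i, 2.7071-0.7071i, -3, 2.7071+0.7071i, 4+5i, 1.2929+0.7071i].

x[n] = (1/8) Σ(k=0 to 7) X[k] · e^(2πikn/8)

Computing each x[n]:
x[0] = 2
x[1] = 2
x[2] = -1
x[3] = 0
x[4] = 0
x[5] = 2
x[6] = -1
x[7] = -1

x = [2, 2, -1, 0, 0, 2, -1, -1]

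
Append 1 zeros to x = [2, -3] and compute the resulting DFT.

Original 2-point DFT: [-1, 5]
Zero-padded 3-point DFT provides frequency interpolation.

DFT_3([x, 0, ...]) = [-1, 3.5000+2.5981i, 3.5000-2.5981i]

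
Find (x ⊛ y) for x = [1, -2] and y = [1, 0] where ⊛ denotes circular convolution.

(x ⊛ y)[n] = Σ(m=0 to 1) x[m] · y[(n-m) mod 2]

Computing each output sample:
(x ⊛ y)[0] = 1
(x ⊛ y)[1] = -2

x ⊛ y = [1, -2]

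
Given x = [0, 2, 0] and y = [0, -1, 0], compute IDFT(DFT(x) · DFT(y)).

(x ⊛ y)[n] = Σ(m=0 to 2) x[m] · y[(n-m) mod 3]

Computing each output sample:
(x ⊛ y)[0] = 0
(x ⊛ y)[1] = 0
(x ⊛ y)[2] = -2

x ⊛ y = [0, 0, -2]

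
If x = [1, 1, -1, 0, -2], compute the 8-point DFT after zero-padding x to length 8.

Original 5-point DFT: [-1, 1.5000-2.2654i, 1.5000-2.7144i, 1.5000+2.7144i, 1.5000+2.2654i]
Zero-padded 8-point DFT provides frequency interpolation.

DFT_8([x, 0, ...]) = [-1, 3.7071+0.2929i, -1i, 2.2929-1.7071i, -3, 2.2929+1.7071i, 1i, 3.7071-0.2929i]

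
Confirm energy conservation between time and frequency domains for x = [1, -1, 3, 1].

Time domain:
Σ|x[n]|² = |1|² + |-1|² + |3|² + |1|² = 12.0000

Frequency domain:
(1/4)Σ|X[k]|² = (1/4)(|4|² + |-2+2i|² + |4|² + |-2-2i|²) = (1/4)·48.0000 = 12.0000

Both sides agree, confirming Parseval's theorem.

Σ|x[n]|² = (1/N)Σ|X[k]|² = 12.0000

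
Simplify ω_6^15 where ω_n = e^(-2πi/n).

Since ω_6^6 = 1, powers reduce modulo 6.
15 mod 6 = 3
So ω_6^15 = ω_6^3 = e^(-2πi·3/6)

ω_6^15 = ω_6^3 = -1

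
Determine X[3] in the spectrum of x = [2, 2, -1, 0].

X[3] = Σ(n=0 to 3) x[n] · ω_4^(3n) where ω_4 = e^(-2πi/4)
= (2)·ω_4^0 + (2)·ω_4^3 + (-1)·ω_4^6 + (0)·ω_4^9

X[3] = 3+2i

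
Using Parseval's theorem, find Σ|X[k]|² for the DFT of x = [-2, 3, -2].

Parseval: Σ|x[n]|² = (1/N)Σ|X[k]|², so Σ|X[k]|² = N·Σ|x[n]|² = 3·17.0000

Σ|X[k]|² = N·Σ|x[n]|² = 3·17.0000 = 51.0000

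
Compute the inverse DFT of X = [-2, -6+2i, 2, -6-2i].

x[n] = (1/4) Σ(k=0 to 3) X[k] · e^(2πikn/4)

Computing each x[n]:
x[0] = -3
x[1] = -2
x[2] = 3
x[3] = 0

x = [-3, -2, 3, 0]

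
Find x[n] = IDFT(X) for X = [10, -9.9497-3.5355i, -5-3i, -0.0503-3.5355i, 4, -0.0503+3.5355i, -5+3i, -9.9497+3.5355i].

x[n] = (1/8) Σ(k=0 to 7) X[k] · e^(2πikn/8)

Computing each x[n]:
x[0] = -2
x[1] = 1
x[2] = 3
x[3] = 3
x[4] = 3
x[5] = 2
x[6] = 3
x[7] = -3

x = [-2, 1, 3, 3, 3, 2, 3, -3]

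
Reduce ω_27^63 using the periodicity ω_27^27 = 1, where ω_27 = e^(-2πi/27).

Since ω_27^27 = 1, powers reduce modulo 27.
63 mod 27 = 9
So ω_27^63 = ω_27^9 = e^(-2πi·9/27)

ω_27^63 = ω_27^9 = -0.5000-0.8660i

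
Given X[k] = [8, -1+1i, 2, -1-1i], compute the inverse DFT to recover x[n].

x[n] = (1/4) Σ(k=0 to 3) X[k] · e^(2πikn/4)

Computing each x[n]:
x[0] = 2
x[1] = 1
x[2] = 3
x[3] = 2

x = [2, 1, 3, 2]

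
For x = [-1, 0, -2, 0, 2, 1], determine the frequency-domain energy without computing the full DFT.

Parseval: Σ|x[n]|² = (1/N)Σ|X[k]|², so Σ|X[k]|² = N·Σ|x[n]|² = 6·10.0000

Σ|X[k]|² = N·Σ|x[n]|² = 6·10.0000 = 60.0000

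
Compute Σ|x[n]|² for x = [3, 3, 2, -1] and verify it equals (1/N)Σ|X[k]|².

Time domain:
Σ|x[n]|² = |3|² + |3|² + |2|² + |-1|² = 23.0000

Frequency domain:
(1/4)Σ|X[k]|² = (1/4)(|7|² + |1-4i|² + |3|² + |1+4i|²) = (1/4)·92.0000 = 23.0000

Both sides agree, confirming Parseval's theorem.

Σ|x[n]|² = (1/N)Σ|X[k]|² = 23.0000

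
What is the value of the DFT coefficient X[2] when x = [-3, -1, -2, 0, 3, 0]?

X[2] = Σ(n=0 to 5) x[n] · ω_6^(2n) where ω_6 = e^(-2πi/6)
= (-3)·ω_6^0 + (-1)·ω_6^2 + (-2)·ω_6^4 + (0)·ω_6^6 + (3)·ω_6^8 + (0)·ω_6^10

X[2] = -3.0000-3.4641i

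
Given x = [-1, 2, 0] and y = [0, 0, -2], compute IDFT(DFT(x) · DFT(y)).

(x ⊛ y)[n] = Σ(m=0 to 2) x[m] · y[(n-m) mod 3]

Computing each output sample:
(x ⊛ y)[0] = -4
(x ⊛ y)[1] = 0
(x ⊛ y)[2] = 2

x ⊛ y = [-4, 0, 2]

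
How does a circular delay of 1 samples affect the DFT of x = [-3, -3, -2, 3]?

Time shift by 1: X_shifted[k] = ω_4^(1k) · X[k]
Shifted x = [3, -3, -3, -2]

DFT(x[n-1]) = [-5, 6+1i, 5, 6-1i]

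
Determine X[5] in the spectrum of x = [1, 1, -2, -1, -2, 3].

X[5] = Σ(n=0 to 5) x[n] · ω_6^(5n) where ω_6 = e^(-2πi/6)
= (1)·ω_6^0 + (1)·ω_6^5 + (-2)·ω_6^10 + (-1)·ω_6^15 + (-2)·ω_6^20 + (3)·ω_6^25

X[5] = 6.0000-1.7321i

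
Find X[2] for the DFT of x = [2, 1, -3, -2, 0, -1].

X[2] = Σ(n=0 to 5) x[n] · ω_6^(2n) where ω_6 = e^(-2πi/6)
= (2)·ω_6^0 + (1)·ω_6^2 + (-3)·ω_6^4 + (-2)·ω_6^6 + (0)·ω_6^8 + (-1)·ω_6^10

X[2] = 1.5000-4.3301i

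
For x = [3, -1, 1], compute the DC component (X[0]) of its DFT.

X[0] = Σ(n=0 to 2) x[n] · ω_3^0 = Σ x[n]
= (3) + (-1) + (1)

X[0] = 3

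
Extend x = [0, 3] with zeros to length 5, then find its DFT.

Original 2-point DFT: [3, -3]
Zero-padded 5-point DFT provides frequency interpolation.

DFT_5([x, 0, ...]) = [3, 0.9271-2.8532i, -2.4271-1.7634i, -2.4271+1.7634i, 0.9271+2.8532i]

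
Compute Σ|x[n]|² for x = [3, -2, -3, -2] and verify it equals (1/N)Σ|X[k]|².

Time domain:
Σ|x[n]|² = |3|² + |-2|² + |-3|² + |-2|² = 26.0000

Frequency domain:
(1/4)Σ|X[k]|² = (1/4)(|-4|² + |6|² + |4|² + |6|²) = (1/4)·104.0000 = 26.0000

Both sides agree, confirming Parseval's theorem.

Σ|x[n]|² = (1/N)Σ|X[k]|² = 26.0000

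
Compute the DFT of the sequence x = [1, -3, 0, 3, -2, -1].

X[k] = Σ(n=0 to 5) x[n] · ω_6^(nk)
where ω_6 = e^(-2πi/6)

Computing each X[k]:
X[0] = -2
X[1] = -3
X[2] = 7.0000+3.4641i
X[3] = 0
X[4] = 7.0000-3.4641i
X[5] = -3

X = [-2, -3, 7.0000+3.4641i, 0, 7.0000-3.4641i, -3]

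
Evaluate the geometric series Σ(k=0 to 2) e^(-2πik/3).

Sum of all nth roots of unity equals 0 for n > 1 (geometric series with r ≠ 1).

0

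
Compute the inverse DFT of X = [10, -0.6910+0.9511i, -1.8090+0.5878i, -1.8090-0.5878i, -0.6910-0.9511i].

x[n] = (1/5) Σ(k=0 to 4) X[k] · e^(2πikn/5)

Computing each x[n]:
x[0] = 1
x[1] = 2
x[2] = 2
x[3] = 2
x[4] = 3

x = [1, 2, 2, 2, 3]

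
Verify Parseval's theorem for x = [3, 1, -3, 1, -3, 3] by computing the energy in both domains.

Time domain:
Σ|x[n]|² = |3|² + |1|² + |-3|² + |1|² + |-3|² + |3|² = 38.0000

Frequency domain:
(1/6)Σ|X[k]|² = (1/6)(|2|² + |7.0000+1.7321i|² + |5.0000+1.7321i|² + |-8|² + |5.0000-1.7321i|² + |7.0000-1.7321i|²) = (1/6)·228.0000 = 38.0000

Both sides agree, confirming Parseval's theorem.

Σ|x[n]|² = (1/N)Σ|X[k]|² = 38.0000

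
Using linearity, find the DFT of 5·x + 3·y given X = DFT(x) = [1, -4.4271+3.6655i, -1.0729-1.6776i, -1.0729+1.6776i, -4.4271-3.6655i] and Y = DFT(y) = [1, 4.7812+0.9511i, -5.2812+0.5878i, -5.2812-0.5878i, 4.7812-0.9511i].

By linearity: DFT(5x + 3y) = 5·DFT(x) + 3·DFT(y)
= 5·[1, -4.4271+3.6655i, -1.0729-1.6776i, -1.0729+1.6776i, -4.4271-3.6655i] + 3·[1, 4.7812+0.9511i, -5.2812+0.5878i, -5.2812-0.5878i, 4.7812-0.9511i]

Computing element-wise:
Z[0] = 5·(1) + 3·(1) = 8
Z[1] = 5·(-4.4271+3.6655i) + 3·(4.7812+0.9511i) = -7.7919+21.1808i
Z[2] = 5·(-1.0729-1.6776i) + 3·(-5.2812+0.5878i) = -21.2081-6.6246i
Z[3] = 5·(-1.0729+1.6776i) + 3·(-5.2812-0.5878i) = -21.2081+6.6246i
Z[4] = 5·(-4.4271-3.6655i) + 3·(4.7812-0.9511i) = -7.7919-21.1808i

DFT(5x + 3y) = 5·X + 3·Y = [8, -7.7919+21.1808i, -21.2081-6.6246i, -21.2081+6.6246i, -7.7919-21.1808i]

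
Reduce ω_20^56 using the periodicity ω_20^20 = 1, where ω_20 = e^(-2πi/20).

Since ω_20^20 = 1, powers reduce modulo 20.
56 mod 20 = 16
So ω_20^56 = ω_20^16 = e^(-2πi·16/20)

ω_20^56 = ω_20^16 = 0.3090+0.9511i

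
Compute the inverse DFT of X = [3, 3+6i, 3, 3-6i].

x[n] = (1/4) Σ(k=0 to 3) X[k] · e^(2πikn/4)

Computing each x[n]:
x[0] = 3
x[1] = -3
x[2] = 0
x[3] = 3

x = [3, -3, 0, 3]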